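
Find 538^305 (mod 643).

592

Using repeated squaring:
305 in binary is 100110001, i.e. 305 = 256 + 32 + 16 + 1.
538^1 ≡ 538 (mod 643)
538^2 ≡ 538^2 = 289444 ≡ 94 (mod 643)
538^4 ≡ 94^2 = 8836 ≡ 477 (mod 643)
538^8 ≡ 477^2 = 227529 ≡ 550 (mod 643)
538^16 ≡ 550^2 = 302500 ≡ 290 (mod 643)
538^32 ≡ 290^2 = 84100 ≡ 510 (mod 643)
538^64 ≡ 510^2 = 260100 ≡ 328 (mod 643)
538^128 ≡ 328^2 = 107584 ≡ 203 (mod 643)
538^256 ≡ 203^2 = 41209 ≡ 57 (mod 643)
538^305 = 538^256 · 538^32 · 538^16 · 538^1 ≡ 57 · 510 · 290 · 538 (mod 643).
Accumulate the product:
57 · 510 = 29070 ≡ 135
135 · 290 = 39150 ≡ 570
570 · 538 = 306660 ≡ 592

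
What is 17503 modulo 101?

30

17503 = 173·101 + 30, so 17503 ≡ 30 (mod 101).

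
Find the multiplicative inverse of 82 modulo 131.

8

By the extended Euclidean algorithm:
131 = 1*82 + 49
82 = 1*49 + 33
49 = 1*33 + 16
33 = 2*16 + 1
16 = 16*1 + 0
gcd(82, 131) = 1, so the inverse exists.
Back-substitute for 1:
1 = 1*33 − 2*16
  = −2*49 + 3*33
  = 3*82 − 5*49
  = −5*131 + 8*82
So 82⁻¹ ≡ 8 (mod 131).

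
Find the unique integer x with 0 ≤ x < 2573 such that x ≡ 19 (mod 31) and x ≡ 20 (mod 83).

31⁻¹ mod 83: 31*75 ≡ 1 (mod 83), so 31⁻¹ ≡ 75.
x = 19 + 31*((20 − 19)*75 mod 83) = 19 + 31*75 = 2344.

2344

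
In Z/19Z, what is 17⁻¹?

19 = 1*17 + 2
17 = 8*2 + 1
2 = 2*1 + 0
gcd(17, 19) = 1, so the inverse exists.
Back-substitute for 1:
1 = 1*17 − 8*2
  = −8*19 + 9*17
So 17⁻¹ ≡ 9 (mod 19).

9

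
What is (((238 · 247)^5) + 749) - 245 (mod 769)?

335

238 · 247 = 58786 ≡ 342 (mod 769)
(342)^5 ≡ 600 (mod 769)
600 + 749 = 1349 ≡ 580 (mod 769)
580 - 245 = 335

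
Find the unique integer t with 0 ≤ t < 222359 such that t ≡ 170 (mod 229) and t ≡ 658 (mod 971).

229⁻¹ mod 971: 229·865 ≡ 1 (mod 971), so 229⁻¹ ≡ 865.
t = 170 + 229·((658 − 170)·865 mod 971) = 170 + 229·706 = 161844.

161844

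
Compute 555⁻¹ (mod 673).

Run the extended Euclidean algorithm:
673 = 1×555 + 118
555 = 4×118 + 83
118 = 1×83 + 35
83 = 2×35 + 13
35 = 2×13 + 9
13 = 1×9 + 4
9 = 2×4 + 1
4 = 4×1 + 0
gcd(555, 673) = 1, so the inverse exists.
Back-substitute for 1:
1 = 1×9 − 2×4
  = −2×13 + 3×9
  = 3×35 − 8×13
  = −8×83 + 19×35
  = 19×118 − 27×83
  = −27×555 + 127×118
  = 127×673 − 154×555
So 555⁻¹ ≡ −154 ≡ 519 (mod 673).

519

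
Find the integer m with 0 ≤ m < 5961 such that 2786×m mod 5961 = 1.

3785

Run the extended Euclidean algorithm:
5961 = 2·2786 + 389
2786 = 7·389 + 63
389 = 6·63 + 11
63 = 5·11 + 8
11 = 1·8 + 3
8 = 2·3 + 2
3 = 1·2 + 1
2 = 2·1 + 0
gcd(2786, 5961) = 1, so the inverse exists.
Bézout: 1 = 1017·5961 − 2176·2786.
So 2786⁻¹ ≡ −2176 ≡ 3785 (mod 5961).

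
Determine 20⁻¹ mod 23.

Run the extended Euclidean algorithm:
23 = 1×20 + 3
20 = 6×3 + 2
3 = 1×2 + 1
2 = 2×1 + 0
gcd(20, 23) = 1, so the inverse exists.
Bézout: 1 = 7×23 − 8×20.
So 20⁻¹ ≡ −8 ≡ 15 (mod 23).

15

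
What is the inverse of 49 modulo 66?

Apply the Euclidean algorithm and back-substitute:
66 = 1×49 + 17
49 = 2×17 + 15
17 = 1×15 + 2
15 = 7×2 + 1
2 = 2×1 + 0
gcd(49, 66) = 1, so the inverse exists.
Back-substitute for 1:
1 = 1×15 − 7×2
  = −7×17 + 8×15
  = 8×49 − 23×17
  = −23×66 + 31×49
So 49⁻¹ ≡ 31 (mod 66).

31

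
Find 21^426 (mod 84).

21

426 in binary is 110101010, i.e. 426 = 256 + 128 + 32 + 8 + 2.
21^1 ≡ 21 (mod 84)
21^2 ≡ 21^2 = 441 ≡ 21 (mod 84)
21^4 ≡ 21^2 = 441 ≡ 21 (mod 84)
21^8 ≡ 21^2 = 441 ≡ 21 (mod 84)
21^16 ≡ 21^2 = 441 ≡ 21 (mod 84)
21^32 ≡ 21^2 = 441 ≡ 21 (mod 84)
21^64 ≡ 21^2 = 441 ≡ 21 (mod 84)
21^128 ≡ 21^2 = 441 ≡ 21 (mod 84)
21^256 ≡ 21^2 = 441 ≡ 21 (mod 84)
21^426 = 21^256 * 21^128 * 21^32 * 21^8 * 21^2 ≡ 21 * 21 * 21 * 21 * 21 (mod 84).
Accumulate the product:
21 * 21 = 441 ≡ 21
21 * 21 = 441 ≡ 21
21 * 21 = 441 ≡ 21
21 * 21 = 441 ≡ 21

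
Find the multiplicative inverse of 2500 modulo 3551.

1490

Run the extended Euclidean algorithm:
3551 = 1·2500 + 1051
2500 = 2·1051 + 398
1051 = 2·398 + 255
398 = 1·255 + 143
255 = 1·143 + 112
143 = 1·112 + 31
112 = 3·31 + 19
31 = 1·19 + 12
19 = 1·12 + 7
12 = 1·7 + 5
7 = 1·5 + 2
5 = 2·2 + 1
2 = 2·1 + 0
gcd(2500, 3551) = 1, so the inverse exists.
Back-substitute for 1:
1 = 1·5 − 2·2
  = −2·7 + 3·5
  = 3·12 − 5·7
  = −5·19 + 8·12
  = 8·31 − 13·19
  = −13·112 + 47·31
  = 47·143 − 60·112
  = −60·255 + 107·143
  = 107·398 − 167·255
  = −167·1051 + 441·398
  = 441·2500 − 1049·1051
  = −1049·3551 + 1490·2500
So 2500⁻¹ ≡ 1490 (mod 3551).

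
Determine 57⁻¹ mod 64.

9

64 = 1*57 + 7
57 = 8*7 + 1
7 = 7*1 + 0
gcd(57, 64) = 1, so the inverse exists.
Back-substitute for 1:
1 = 1*57 − 8*7
  = −8*64 + 9*57
So 57⁻¹ ≡ 9 (mod 64).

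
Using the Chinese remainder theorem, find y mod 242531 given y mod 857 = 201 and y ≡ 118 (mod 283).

857⁻¹ mod 283: 857·177 ≡ 1 (mod 283), so 857⁻¹ ≡ 177.
y = 201 + 857·((118 − 201)·177 mod 283) = 201 + 857·25 = 21626.
Check: 21626 mod 857 = 201, 21626 mod 283 = 118. ✓

21626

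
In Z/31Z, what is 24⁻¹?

22

Run the extended Euclidean algorithm:
31 = 1×24 + 7
24 = 3×7 + 3
7 = 2×3 + 1
3 = 3×1 + 0
gcd(24, 31) = 1, so the inverse exists.
Bézout: 1 = 7×31 − 9×24.
So 24⁻¹ ≡ −9 ≡ 22 (mod 31).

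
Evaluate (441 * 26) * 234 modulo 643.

441 * 26 = 11466 ≡ 535 (mod 643)
535 * 234 = 125190 ≡ 448 (mod 643)

448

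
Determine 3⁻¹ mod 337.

225

337 = 112×3 + 1
3 = 3×1 + 0
gcd(3, 337) = 1, so the inverse exists.
Bézout: 1 = 1×337 − 112×3.
So 3⁻¹ ≡ −112 ≡ 225 (mod 337).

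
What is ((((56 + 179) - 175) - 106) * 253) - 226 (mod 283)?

22

56 + 179 = 235
235 - 175 = 60
60 - 106 = -46 ≡ 237 (mod 283)
237 * 253 = 59961 ≡ 248 (mod 283)
248 - 226 = 22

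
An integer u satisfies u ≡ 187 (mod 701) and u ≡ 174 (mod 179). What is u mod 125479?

701⁻¹ mod 179: 701*167 ≡ 1 (mod 179), so 701⁻¹ ≡ 167.
u = 187 + 701*((174 − 187)*167 mod 179) = 187 + 701*156 = 109543.

109543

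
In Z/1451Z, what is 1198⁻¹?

Apply the Euclidean algorithm and back-substitute:
1451 = 1*1198 + 253
1198 = 4*253 + 186
253 = 1*186 + 67
186 = 2*67 + 52
67 = 1*52 + 15
52 = 3*15 + 7
15 = 2*7 + 1
7 = 7*1 + 0
gcd(1198, 1451) = 1, so the inverse exists.
Back-substitute for 1:
1 = 1*15 − 2*7
  = −2*52 + 7*15
  = 7*67 − 9*52
  = −9*186 + 25*67
  = 25*253 − 34*186
  = −34*1198 + 161*253
  = 161*1451 − 195*1198
So 1198⁻¹ ≡ −195 ≡ 1256 (mod 1451).

1256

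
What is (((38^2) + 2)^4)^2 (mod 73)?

32

(38)^2 ≡ 57 (mod 73)
57 + 2 = 59
(59)^4 ≡ 18 (mod 73)
(18)^2 ≡ 32 (mod 73)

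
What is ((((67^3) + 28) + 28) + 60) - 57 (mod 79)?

69

(67)^3 ≡ 10 (mod 79)
10 + 28 = 38
38 + 28 = 66
66 + 60 = 126 ≡ 47 (mod 79)
47 - 57 = -10 ≡ 69 (mod 79)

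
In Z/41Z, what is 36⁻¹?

41 = 1*36 + 5
36 = 7*5 + 1
5 = 5*1 + 0
gcd(36, 41) = 1, so the inverse exists.
Back-substitute for 1:
1 = 1*36 − 7*5
  = −7*41 + 8*36
So 36⁻¹ ≡ 8 (mod 41).

8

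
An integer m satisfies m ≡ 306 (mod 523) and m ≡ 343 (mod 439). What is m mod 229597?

79802

523⁻¹ mod 439: 523·277 ≡ 1 (mod 439), so 523⁻¹ ≡ 277.
m = 306 + 523·((343 − 306)·277 mod 439) = 306 + 523·152 = 79802.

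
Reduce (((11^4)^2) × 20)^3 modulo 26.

18

(11)^4 ≡ 3 (mod 26)
(3)^2 ≡ 9 (mod 26)
9 × 20 = 180 ≡ 24 (mod 26)
(24)^3 ≡ 18 (mod 26)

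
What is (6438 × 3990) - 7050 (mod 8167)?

6438 × 3990 = 25687620 ≡ 2405 (mod 8167)
2405 - 7050 = -4645 ≡ 3522 (mod 8167)

3522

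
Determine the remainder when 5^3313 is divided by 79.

19

Compute successive squares:
3313 in binary is 110011110001, i.e. 3313 = 2048 + 1024 + 128 + 64 + 32 + 16 + 1.
5^1 ≡ 5 (mod 79)
5^2 ≡ 5^2 = 25 (mod 79)
5^4 ≡ 25^2 = 625 ≡ 72 (mod 79)
5^8 ≡ 72^2 = 5184 ≡ 49 (mod 79)
5^16 ≡ 49^2 = 2401 ≡ 31 (mod 79)
5^32 ≡ 31^2 = 961 ≡ 13 (mod 79)
5^64 ≡ 13^2 = 169 ≡ 11 (mod 79)
5^128 ≡ 11^2 = 121 ≡ 42 (mod 79)
5^256 ≡ 42^2 = 1764 ≡ 26 (mod 79)
5^512 ≡ 26^2 = 676 ≡ 44 (mod 79)
5^1024 ≡ 44^2 = 1936 ≡ 40 (mod 79)
5^2048 ≡ 40^2 = 1600 ≡ 20 (mod 79)
5^3313 = 5^2048 * 5^1024 * 5^128 * 5^64 * 5^32 * 5^16 * 5^1 ≡ 20 * 40 * 42 * 11 * 13 * 31 * 5 (mod 79).
Accumulate the product:
20 * 40 = 800 ≡ 10
10 * 42 = 420 ≡ 25
25 * 11 = 275 ≡ 38
38 * 13 = 494 ≡ 20
20 * 31 = 620 ≡ 67
67 * 5 = 335 ≡ 19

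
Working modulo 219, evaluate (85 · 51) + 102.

85 · 51 = 4335 ≡ 174 (mod 219)
174 + 102 = 276 ≡ 57 (mod 219)

57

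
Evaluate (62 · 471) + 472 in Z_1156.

62 · 471 = 29202 ≡ 302 (mod 1156)
302 + 472 = 774

774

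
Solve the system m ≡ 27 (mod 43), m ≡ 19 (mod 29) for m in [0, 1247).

715

43⁻¹ mod 29: 43*27 ≡ 1 (mod 29), so 43⁻¹ ≡ 27.
m = 27 + 43*((19 − 27)*27 mod 29) = 27 + 43*16 = 715.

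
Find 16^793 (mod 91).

By square-and-multiply:
16^1 ≡ 16 (mod 91)
16^2 ≡ 16^2 = 256 ≡ 74 (mod 91)
16^4 ≡ 74^2 = 5476 ≡ 16 (mod 91)
16^8 ≡ 16^2 = 256 ≡ 74 (mod 91)
16^16 ≡ 74^2 = 5476 ≡ 16 (mod 91)
16^32 ≡ 16^2 = 256 ≡ 74 (mod 91)
16^64 ≡ 74^2 = 5476 ≡ 16 (mod 91)
16^128 ≡ 16^2 = 256 ≡ 74 (mod 91)
16^256 ≡ 74^2 = 5476 ≡ 16 (mod 91)
16^512 ≡ 16^2 = 256 ≡ 74 (mod 91)
16^793 = 16^512 * 16^256 * 16^16 * 16^8 * 16^1 ≡ 74 * 16 * 16 * 74 * 16 (mod 91).
Accumulate the product:
74 * 16 = 1184 ≡ 1
1 * 16 = 16
16 * 74 = 1184 ≡ 1
1 * 16 = 16

16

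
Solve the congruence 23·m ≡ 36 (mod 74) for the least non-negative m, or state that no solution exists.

8

gcd(23, 74) = 1, so a unique solution mod 74 exists.
23⁻¹ ≡ 29 (mod 74).
m ≡ 29·36 ≡ 8 (mod 74).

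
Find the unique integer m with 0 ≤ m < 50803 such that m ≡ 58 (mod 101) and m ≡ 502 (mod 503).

10562

101⁻¹ mod 503: 101·254 ≡ 1 (mod 503), so 101⁻¹ ≡ 254.
m = 58 + 101·((502 − 58)·254 mod 503) = 58 + 101·104 = 10562.
Check: 10562 mod 101 = 58, 10562 mod 503 = 502. ✓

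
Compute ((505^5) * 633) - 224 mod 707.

(505)^5 ≡ 505 (mod 707)
505 * 633 = 319665 ≡ 101 (mod 707)
101 - 224 = -123 ≡ 584 (mod 707)

584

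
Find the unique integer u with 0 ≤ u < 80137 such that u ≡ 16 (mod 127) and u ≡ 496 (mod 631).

76216

127⁻¹ mod 631: 127×159 ≡ 1 (mod 631), so 127⁻¹ ≡ 159.
u = 16 + 127×((496 − 16)×159 mod 631) = 16 + 127×600 = 76216.
Check: 76216 mod 127 = 16, 76216 mod 631 = 496. ✓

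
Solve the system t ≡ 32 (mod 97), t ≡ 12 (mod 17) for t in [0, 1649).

97⁻¹ mod 17: 97×10 ≡ 1 (mod 17), so 97⁻¹ ≡ 10.
t = 32 + 97×((12 − 32)×10 mod 17) = 32 + 97×4 = 420.

420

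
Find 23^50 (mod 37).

11

Using repeated squaring:
23^1 ≡ 23 (mod 37)
23^2 ≡ 23^2 = 529 ≡ 11 (mod 37)
23^4 ≡ 11^2 = 121 ≡ 10 (mod 37)
23^8 ≡ 10^2 = 100 ≡ 26 (mod 37)
23^16 ≡ 26^2 = 676 ≡ 10 (mod 37)
23^32 ≡ 10^2 = 100 ≡ 26 (mod 37)
23^50 = 23^32 * 23^16 * 23^2 ≡ 26 * 10 * 11 (mod 37).
Accumulate the product:
26 * 10 = 260 ≡ 1
1 * 11 = 11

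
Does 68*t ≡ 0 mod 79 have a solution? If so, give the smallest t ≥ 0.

gcd(68, 79) = 1, so a unique solution mod 79 exists.
68⁻¹ ≡ 43 (mod 79).
t ≡ 43*0 ≡ 0 (mod 79).

0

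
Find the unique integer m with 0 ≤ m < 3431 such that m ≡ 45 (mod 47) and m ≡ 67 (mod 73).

797

47⁻¹ mod 73: 47×14 ≡ 1 (mod 73), so 47⁻¹ ≡ 14.
m = 45 + 47×((67 − 45)×14 mod 73) = 45 + 47×16 = 797.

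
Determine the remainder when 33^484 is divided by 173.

Using repeated squaring:
484 in binary is 111100100, i.e. 484 = 256 + 128 + 64 + 32 + 4.
33^1 ≡ 33 (mod 173)
33^2 ≡ 33^2 = 1089 ≡ 51 (mod 173)
33^4 ≡ 51^2 = 2601 ≡ 6 (mod 173)
33^8 ≡ 6^2 = 36 (mod 173)
33^16 ≡ 36^2 = 1296 ≡ 85 (mod 173)
33^32 ≡ 85^2 = 7225 ≡ 132 (mod 173)
33^64 ≡ 132^2 = 17424 ≡ 124 (mod 173)
33^128 ≡ 124^2 = 15376 ≡ 152 (mod 173)
33^256 ≡ 152^2 = 23104 ≡ 95 (mod 173)
33^484 = 33^256 * 33^128 * 33^64 * 33^32 * 33^4 ≡ 95 * 152 * 124 * 132 * 6 (mod 173).
Accumulate the product:
95 * 152 = 14440 ≡ 81
81 * 124 = 10044 ≡ 10
10 * 132 = 1320 ≡ 109
109 * 6 = 654 ≡ 135

135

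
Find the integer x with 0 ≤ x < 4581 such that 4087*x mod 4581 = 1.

Apply the Euclidean algorithm and back-substitute:
4581 = 1·4087 + 494
4087 = 8·494 + 135
494 = 3·135 + 89
135 = 1·89 + 46
89 = 1·46 + 43
46 = 1·43 + 3
43 = 14·3 + 1
3 = 3·1 + 0
gcd(4087, 4581) = 1, so the inverse exists.
Bézout: 1 = 1332·4581 − 1493·4087.
So 4087⁻¹ ≡ −1493 ≡ 3088 (mod 4581).

3088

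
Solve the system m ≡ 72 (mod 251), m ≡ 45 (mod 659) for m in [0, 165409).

251⁻¹ mod 659: 251×638 ≡ 1 (mod 659), so 251⁻¹ ≡ 638.
m = 72 + 251×((45 − 72)×638 mod 659) = 72 + 251×567 = 142389.

142389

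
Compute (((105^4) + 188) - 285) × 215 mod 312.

160

(105)^4 ≡ 105 (mod 312)
105 + 188 = 293
293 - 285 = 8
8 × 215 = 1720 ≡ 160 (mod 312)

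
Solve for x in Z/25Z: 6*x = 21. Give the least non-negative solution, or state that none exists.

16

gcd(6, 25) = 1, so a unique solution mod 25 exists.
6⁻¹ ≡ 21 (mod 25).
x ≡ 21*21 ≡ 16 (mod 25).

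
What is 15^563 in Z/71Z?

By square-and-multiply:
15^1 ≡ 15 (mod 71)
15^2 ≡ 15^2 = 225 ≡ 12 (mod 71)
15^4 ≡ 12^2 = 144 ≡ 2 (mod 71)
15^8 ≡ 2^2 = 4 (mod 71)
15^16 ≡ 4^2 = 16 (mod 71)
15^32 ≡ 16^2 = 256 ≡ 43 (mod 71)
15^64 ≡ 43^2 = 1849 ≡ 3 (mod 71)
15^128 ≡ 3^2 = 9 (mod 71)
15^256 ≡ 9^2 = 81 ≡ 10 (mod 71)
15^512 ≡ 10^2 = 100 ≡ 29 (mod 71)
15^563 = 15^512 * 15^32 * 15^16 * 15^2 * 15^1 ≡ 29 * 43 * 16 * 12 * 15 (mod 71).
Accumulate the product:
29 * 43 = 1247 ≡ 40
40 * 16 = 640 ≡ 1
1 * 12 = 12
12 * 15 = 180 ≡ 38

38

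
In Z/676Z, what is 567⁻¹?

676 = 1*567 + 109
567 = 5*109 + 22
109 = 4*22 + 21
22 = 1*21 + 1
21 = 21*1 + 0
gcd(567, 676) = 1, so the inverse exists.
Back-substitute for 1:
1 = 1*22 − 1*21
  = −1*109 + 5*22
  = 5*567 − 26*109
  = −26*676 + 31*567
So 567⁻¹ ≡ 31 (mod 676).

31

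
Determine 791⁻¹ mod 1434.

281

1434 = 1×791 + 643
791 = 1×643 + 148
643 = 4×148 + 51
148 = 2×51 + 46
51 = 1×46 + 5
46 = 9×5 + 1
5 = 5×1 + 0
gcd(791, 1434) = 1, so the inverse exists.
Bézout: 1 = −155×1434 + 281×791.
So 791⁻¹ ≡ 281 (mod 1434).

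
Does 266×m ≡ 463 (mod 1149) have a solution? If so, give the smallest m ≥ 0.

965

gcd(266, 1149) = 1, so a unique solution mod 1149 exists.
266⁻¹ ≡ 419 (mod 1149).
m ≡ 419×463 ≡ 965 (mod 1149).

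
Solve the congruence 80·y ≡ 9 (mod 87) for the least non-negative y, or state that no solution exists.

36

gcd(80, 87) = 1, so a unique solution mod 87 exists.
80⁻¹ ≡ 62 (mod 87).
y ≡ 62·9 ≡ 36 (mod 87).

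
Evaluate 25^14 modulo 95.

5

Using repeated squaring:
14 in binary is 1110, i.e. 14 = 8 + 4 + 2.
25^1 ≡ 25 (mod 95)
25^2 ≡ 25^2 = 625 ≡ 55 (mod 95)
25^4 ≡ 55^2 = 3025 ≡ 80 (mod 95)
25^8 ≡ 80^2 = 6400 ≡ 35 (mod 95)
25^14 = 25^8 · 25^4 · 25^2 ≡ 35 · 80 · 55 (mod 95).
Accumulate the product:
35 · 80 = 2800 ≡ 45
45 · 55 = 2475 ≡ 5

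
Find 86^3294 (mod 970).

726

3294 in binary is 110011011110, i.e. 3294 = 2048 + 1024 + 128 + 64 + 16 + 8 + 4 + 2.
86^1 ≡ 86 (mod 970)
86^2 ≡ 86^2 = 7396 ≡ 606 (mod 970)
86^4 ≡ 606^2 = 367236 ≡ 576 (mod 970)
86^8 ≡ 576^2 = 331776 ≡ 36 (mod 970)
86^16 ≡ 36^2 = 1296 ≡ 326 (mod 970)
86^32 ≡ 326^2 = 106276 ≡ 546 (mod 970)
86^64 ≡ 546^2 = 298116 ≡ 326 (mod 970)
86^128 ≡ 326^2 = 106276 ≡ 546 (mod 970)
86^256 ≡ 546^2 = 298116 ≡ 326 (mod 970)
86^512 ≡ 326^2 = 106276 ≡ 546 (mod 970)
86^1024 ≡ 546^2 = 298116 ≡ 326 (mod 970)
86^2048 ≡ 326^2 = 106276 ≡ 546 (mod 970)
86^3294 = 86^2048 * 86^1024 * 86^128 * 86^64 * 86^16 * 86^8 * 86^4 * 86^2 ≡ 546 * 326 * 546 * 326 * 326 * 36 * 576 * 606 (mod 970).
Accumulate the product:
546 * 326 = 177996 ≡ 486
486 * 546 = 265356 ≡ 546
546 * 326 = 177996 ≡ 486
486 * 326 = 158436 ≡ 326
326 * 36 = 11736 ≡ 96
96 * 576 = 55296 ≡ 6
6 * 606 = 3636 ≡ 726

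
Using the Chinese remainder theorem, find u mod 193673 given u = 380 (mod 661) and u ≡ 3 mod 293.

162325

661⁻¹ mod 293: 661*168 ≡ 1 (mod 293), so 661⁻¹ ≡ 168.
u = 380 + 661*((3 − 380)*168 mod 293) = 380 + 661*245 = 162325.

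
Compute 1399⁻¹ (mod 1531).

1473

1531 = 1×1399 + 132
1399 = 10×132 + 79
132 = 1×79 + 53
79 = 1×53 + 26
53 = 2×26 + 1
26 = 26×1 + 0
gcd(1399, 1531) = 1, so the inverse exists.
Bézout: 1 = 53×1531 − 58×1399.
So 1399⁻¹ ≡ −58 ≡ 1473 (mod 1531).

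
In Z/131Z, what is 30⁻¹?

83

Apply the Euclidean algorithm and back-substitute:
131 = 4·30 + 11
30 = 2·11 + 8
11 = 1·8 + 3
8 = 2·3 + 2
3 = 1·2 + 1
2 = 2·1 + 0
gcd(30, 131) = 1, so the inverse exists.
Bézout: 1 = 11·131 − 48·30.
So 30⁻¹ ≡ −48 ≡ 83 (mod 131).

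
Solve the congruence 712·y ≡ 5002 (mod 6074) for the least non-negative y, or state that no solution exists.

gcd(712, 6074) = 2, and 2 | 5002, so solutions exist.
Divide through by 2: 356·y ≡ 2501 mod 3037.
356⁻¹ ≡ 2346 (mod 3037).
y ≡ 2346·2501 ≡ 2899 (mod 3037).
The smallest non-negative solution is y = 2899.

2899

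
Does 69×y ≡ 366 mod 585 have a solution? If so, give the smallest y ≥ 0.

124

gcd(69, 585) = 3, and 3 | 366, so solutions exist.
Divide through by 3: 23×y mod 195 = 122.
23⁻¹ ≡ 17 (mod 195).
y ≡ 17×122 ≡ 124 (mod 195).
The smallest non-negative solution is y = 124.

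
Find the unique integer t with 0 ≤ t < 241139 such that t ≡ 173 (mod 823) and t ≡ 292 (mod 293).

823⁻¹ mod 293: 823×68 ≡ 1 (mod 293), so 823⁻¹ ≡ 68.
t = 173 + 823×((292 − 173)×68 mod 293) = 173 + 823×181 = 149136.
Check: 149136 mod 823 = 173, 149136 mod 293 = 292. ✓

149136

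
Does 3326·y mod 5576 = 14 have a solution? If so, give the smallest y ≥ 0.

2389

gcd(3326, 5576) = 2, and 2 | 14, so solutions exist.
Divide through by 2: 1663·y ≡ 7 mod 2788.
1663⁻¹ ≡ 2731 (mod 2788).
y ≡ 2731·7 ≡ 2389 (mod 2788).
The smallest non-negative solution is y = 2389.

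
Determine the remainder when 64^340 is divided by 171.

340 in binary is 101010100, i.e. 340 = 256 + 64 + 16 + 4.
64^1 ≡ 64 (mod 171)
64^2 ≡ 64^2 = 4096 ≡ 163 (mod 171)
64^4 ≡ 163^2 = 26569 ≡ 64 (mod 171)
64^8 ≡ 64^2 = 4096 ≡ 163 (mod 171)
64^16 ≡ 163^2 = 26569 ≡ 64 (mod 171)
64^32 ≡ 64^2 = 4096 ≡ 163 (mod 171)
64^64 ≡ 163^2 = 26569 ≡ 64 (mod 171)
64^128 ≡ 64^2 = 4096 ≡ 163 (mod 171)
64^256 ≡ 163^2 = 26569 ≡ 64 (mod 171)
64^340 = 64^256 * 64^64 * 64^16 * 64^4 ≡ 64 * 64 * 64 * 64 (mod 171).
Accumulate the product:
64 * 64 = 4096 ≡ 163
163 * 64 = 10432 ≡ 1
1 * 64 = 64

64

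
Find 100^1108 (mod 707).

506

1108 in binary is 10001010100, i.e. 1108 = 1024 + 64 + 16 + 4.
100^1 ≡ 100 (mod 707)
100^2 ≡ 100^2 = 10000 ≡ 102 (mod 707)
100^4 ≡ 102^2 = 10404 ≡ 506 (mod 707)
100^8 ≡ 506^2 = 256036 ≡ 102 (mod 707)
100^16 ≡ 102^2 = 10404 ≡ 506 (mod 707)
100^32 ≡ 506^2 = 256036 ≡ 102 (mod 707)
100^64 ≡ 102^2 = 10404 ≡ 506 (mod 707)
100^128 ≡ 506^2 = 256036 ≡ 102 (mod 707)
100^256 ≡ 102^2 = 10404 ≡ 506 (mod 707)
100^512 ≡ 506^2 = 256036 ≡ 102 (mod 707)
100^1024 ≡ 102^2 = 10404 ≡ 506 (mod 707)
100^1108 = 100^1024 × 100^64 × 100^16 × 100^4 ≡ 506 × 506 × 506 × 506 (mod 707).
Accumulate the product:
506 × 506 = 256036 ≡ 102
102 × 506 = 51612 ≡ 1
1 × 506 = 506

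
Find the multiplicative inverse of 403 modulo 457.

110

Run the extended Euclidean algorithm:
457 = 1·403 + 54
403 = 7·54 + 25
54 = 2·25 + 4
25 = 6·4 + 1
4 = 4·1 + 0
gcd(403, 457) = 1, so the inverse exists.
Back-substitute for 1:
1 = 1·25 − 6·4
  = −6·54 + 13·25
  = 13·403 − 97·54
  = −97·457 + 110·403
So 403⁻¹ ≡ 110 (mod 457).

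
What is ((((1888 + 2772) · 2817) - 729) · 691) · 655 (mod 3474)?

1888 + 2772 = 4660 ≡ 1186 (mod 3474)
1186 · 2817 = 3340962 ≡ 2448 (mod 3474)
2448 - 729 = 1719
1719 · 691 = 1187829 ≡ 3195 (mod 3474)
3195 · 655 = 2092725 ≡ 1377 (mod 3474)

1377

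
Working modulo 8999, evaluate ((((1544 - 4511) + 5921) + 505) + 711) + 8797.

3968

1544 - 4511 = -2967 ≡ 6032 (mod 8999)
6032 + 5921 = 11953 ≡ 2954 (mod 8999)
2954 + 505 = 3459
3459 + 711 = 4170
4170 + 8797 = 12967 ≡ 3968 (mod 8999)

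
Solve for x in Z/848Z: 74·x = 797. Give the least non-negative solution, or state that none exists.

gcd(74, 848) = 2, and 2 does not divide 797.
So the congruence has no solution.

no solution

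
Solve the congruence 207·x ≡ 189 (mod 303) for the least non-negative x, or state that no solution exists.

58

gcd(207, 303) = 3, and 3 | 189, so solutions exist.
Divide through by 3: 69·x ≡ 63 mod 101.
69⁻¹ ≡ 41 (mod 101).
x ≡ 41·63 ≡ 58 (mod 101).
The smallest non-negative solution is x = 58.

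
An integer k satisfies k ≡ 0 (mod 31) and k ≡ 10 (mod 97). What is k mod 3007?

1271

31⁻¹ mod 97: 31×72 ≡ 1 (mod 97), so 31⁻¹ ≡ 72.
k = 0 + 31×((10 − 0)×72 mod 97) = 0 + 31×41 = 1271.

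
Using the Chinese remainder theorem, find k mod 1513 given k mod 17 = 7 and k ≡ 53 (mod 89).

1299

17⁻¹ mod 89: 17×21 ≡ 1 (mod 89), so 17⁻¹ ≡ 21.
k = 7 + 17×((53 − 7)×21 mod 89) = 7 + 17×76 = 1299.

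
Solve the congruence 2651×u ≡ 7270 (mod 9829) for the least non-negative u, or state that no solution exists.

418

gcd(2651, 9829) = 1, so a unique solution mod 9829 exists.
2651⁻¹ ≡ 8231 (mod 9829).
u ≡ 8231×7270 ≡ 418 (mod 9829).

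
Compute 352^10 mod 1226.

764

10 in binary is 1010, i.e. 10 = 8 + 2.
352^1 ≡ 352 (mod 1226)
352^2 ≡ 352^2 = 123904 ≡ 78 (mod 1226)
352^4 ≡ 78^2 = 6084 ≡ 1180 (mod 1226)
352^8 ≡ 1180^2 = 1392400 ≡ 890 (mod 1226)
352^10 = 352^8 · 352^2 ≡ 890 · 78 (mod 1226).
890 · 78 = 69420 ≡ 764 (mod 1226).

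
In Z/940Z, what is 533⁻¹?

Apply the Euclidean algorithm and back-substitute:
940 = 1·533 + 407
533 = 1·407 + 126
407 = 3·126 + 29
126 = 4·29 + 10
29 = 2·10 + 9
10 = 1·9 + 1
9 = 9·1 + 0
gcd(533, 940) = 1, so the inverse exists.
Back-substitute for 1:
1 = 1·10 − 1·9
  = −1·29 + 3·10
  = 3·126 − 13·29
  = −13·407 + 42·126
  = 42·533 − 55·407
  = −55·940 + 97·533
So 533⁻¹ ≡ 97 (mod 940).

97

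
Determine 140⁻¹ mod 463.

Run the extended Euclidean algorithm:
463 = 3*140 + 43
140 = 3*43 + 11
43 = 3*11 + 10
11 = 1*10 + 1
10 = 10*1 + 0
gcd(140, 463) = 1, so the inverse exists.
Back-substitute for 1:
1 = 1*11 − 1*10
  = −1*43 + 4*11
  = 4*140 − 13*43
  = −13*463 + 43*140
So 140⁻¹ ≡ 43 (mod 463).

43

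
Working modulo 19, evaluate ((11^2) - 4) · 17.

(11)^2 ≡ 7 (mod 19)
7 - 4 = 3
3 · 17 = 51 ≡ 13 (mod 19)

13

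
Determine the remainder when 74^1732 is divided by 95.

Using repeated squaring:
1732 in binary is 11011000100, i.e. 1732 = 1024 + 512 + 128 + 64 + 4.
74^1 ≡ 74 (mod 95)
74^2 ≡ 74^2 = 5476 ≡ 61 (mod 95)
74^4 ≡ 61^2 = 3721 ≡ 16 (mod 95)
74^8 ≡ 16^2 = 256 ≡ 66 (mod 95)
74^16 ≡ 66^2 = 4356 ≡ 81 (mod 95)
74^32 ≡ 81^2 = 6561 ≡ 6 (mod 95)
74^64 ≡ 6^2 = 36 (mod 95)
74^128 ≡ 36^2 = 1296 ≡ 61 (mod 95)
74^256 ≡ 61^2 = 3721 ≡ 16 (mod 95)
74^512 ≡ 16^2 = 256 ≡ 66 (mod 95)
74^1024 ≡ 66^2 = 4356 ≡ 81 (mod 95)
74^1732 = 74^1024 × 74^512 × 74^128 × 74^64 × 74^4 ≡ 81 × 66 × 61 × 36 × 16 (mod 95).
Accumulate the product:
81 × 66 = 5346 ≡ 26
26 × 61 = 1586 ≡ 66
66 × 36 = 2376 ≡ 1
1 × 16 = 16

16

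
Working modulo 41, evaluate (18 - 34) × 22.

18 - 34 = -16 ≡ 25 (mod 41)
25 × 22 = 550 ≡ 17 (mod 41)

17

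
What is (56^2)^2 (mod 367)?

(56)^2 ≡ 200 (mod 367)
(200)^2 ≡ 364 (mod 367)

364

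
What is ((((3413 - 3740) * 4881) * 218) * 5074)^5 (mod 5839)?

4838

3413 - 3740 = -327 ≡ 5512 (mod 5839)
5512 * 4881 = 26904072 ≡ 3799 (mod 5839)
3799 * 218 = 828182 ≡ 4883 (mod 5839)
4883 * 5074 = 24776342 ≡ 1465 (mod 5839)
(1465)^5 ≡ 4838 (mod 5839)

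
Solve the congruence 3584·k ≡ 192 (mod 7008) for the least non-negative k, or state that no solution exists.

90

gcd(3584, 7008) = 32, and 32 | 192, so solutions exist.
Divide through by 32: 112·k ≡ 6 (mod 219).
112⁻¹ ≡ 88 (mod 219).
k ≡ 88·6 ≡ 90 (mod 219).
The smallest non-negative solution is k = 90.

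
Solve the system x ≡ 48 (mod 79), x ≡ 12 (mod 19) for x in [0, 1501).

601

79⁻¹ mod 19: 79×13 ≡ 1 (mod 19), so 79⁻¹ ≡ 13.
x = 48 + 79×((12 − 48)×13 mod 19) = 48 + 79×7 = 601.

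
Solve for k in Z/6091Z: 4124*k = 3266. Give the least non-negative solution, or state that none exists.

gcd(4124, 6091) = 1, so a unique solution mod 6091 exists.
4124⁻¹ ≡ 545 (mod 6091).
k ≡ 545*3266 ≡ 1398 (mod 6091).

1398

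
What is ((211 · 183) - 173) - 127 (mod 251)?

161

211 · 183 = 38613 ≡ 210 (mod 251)
210 - 173 = 37
37 - 127 = -90 ≡ 161 (mod 251)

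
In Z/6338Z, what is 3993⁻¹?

6338 = 1×3993 + 2345
3993 = 1×2345 + 1648
2345 = 1×1648 + 697
1648 = 2×697 + 254
697 = 2×254 + 189
254 = 1×189 + 65
189 = 2×65 + 59
65 = 1×59 + 6
59 = 9×6 + 5
6 = 1×5 + 1
5 = 5×1 + 0
gcd(3993, 6338) = 1, so the inverse exists.
Bézout: 1 = −676×6338 + 1073×3993.
So 3993⁻¹ ≡ 1073 (mod 6338).

1073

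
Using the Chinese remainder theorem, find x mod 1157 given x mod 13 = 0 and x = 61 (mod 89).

13⁻¹ mod 89: 13*48 ≡ 1 (mod 89), so 13⁻¹ ≡ 48.
x = 0 + 13*((61 − 0)*48 mod 89) = 0 + 13*80 = 1040.

1040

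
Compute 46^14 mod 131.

48

Using repeated squaring:
14 in binary is 1110, i.e. 14 = 8 + 4 + 2.
46^1 ≡ 46 (mod 131)
46^2 ≡ 46^2 = 2116 ≡ 20 (mod 131)
46^4 ≡ 20^2 = 400 ≡ 7 (mod 131)
46^8 ≡ 7^2 = 49 (mod 131)
46^14 = 46^8 × 46^4 × 46^2 ≡ 49 × 7 × 20 (mod 131).
Accumulate the product:
49 × 7 = 343 ≡ 81
81 × 20 = 1620 ≡ 48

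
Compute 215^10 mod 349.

Compute successive squares:
10 in binary is 1010, i.e. 10 = 8 + 2.
215^1 ≡ 215 (mod 349)
215^2 ≡ 215^2 = 46225 ≡ 157 (mod 349)
215^4 ≡ 157^2 = 24649 ≡ 219 (mod 349)
215^8 ≡ 219^2 = 47961 ≡ 148 (mod 349)
215^10 = 215^8 · 215^2 ≡ 148 · 157 (mod 349).
148 · 157 = 23236 ≡ 202 (mod 349).

202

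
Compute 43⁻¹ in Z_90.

67

90 = 2×43 + 4
43 = 10×4 + 3
4 = 1×3 + 1
3 = 3×1 + 0
gcd(43, 90) = 1, so the inverse exists.
Bézout: 1 = 11×90 − 23×43.
So 43⁻¹ ≡ −23 ≡ 67 (mod 90).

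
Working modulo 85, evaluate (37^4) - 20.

61

(37)^4 ≡ 81 (mod 85)
81 - 20 = 61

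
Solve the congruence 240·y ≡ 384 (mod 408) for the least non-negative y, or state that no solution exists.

5

gcd(240, 408) = 24, and 24 | 384, so solutions exist.
Divide through by 24: 10·y mod 17 = 16.
10⁻¹ ≡ 12 (mod 17).
y ≡ 12·16 ≡ 5 (mod 17).
The smallest non-negative solution is y = 5.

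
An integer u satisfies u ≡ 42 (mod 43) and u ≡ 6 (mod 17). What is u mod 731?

601

43⁻¹ mod 17: 43·2 ≡ 1 (mod 17), so 43⁻¹ ≡ 2.
u = 42 + 43·((6 − 42)·2 mod 17) = 42 + 43·13 = 601.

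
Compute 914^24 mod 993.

829

Using repeated squaring:
24 in binary is 11000, i.e. 24 = 16 + 8.
914^1 ≡ 914 (mod 993)
914^2 ≡ 914^2 = 835396 ≡ 283 (mod 993)
914^4 ≡ 283^2 = 80089 ≡ 649 (mod 993)
914^8 ≡ 649^2 = 421201 ≡ 169 (mod 993)
914^16 ≡ 169^2 = 28561 ≡ 757 (mod 993)
914^24 = 914^16 * 914^8 ≡ 757 * 169 (mod 993).
757 * 169 = 127933 ≡ 829 (mod 993).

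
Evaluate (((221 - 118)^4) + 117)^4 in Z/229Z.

221 - 118 = 103
(103)^4 ≡ 129 (mod 229)
129 + 117 = 246 ≡ 17 (mod 229)
(17)^4 ≡ 165 (mod 229)

165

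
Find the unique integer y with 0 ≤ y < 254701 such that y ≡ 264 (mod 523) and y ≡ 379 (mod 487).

523⁻¹ mod 487: 523·230 ≡ 1 (mod 487), so 523⁻¹ ≡ 230.
y = 264 + 523·((379 − 264)·230 mod 487) = 264 + 523·152 = 79760.

79760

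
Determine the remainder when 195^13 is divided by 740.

195

195^1 ≡ 195 (mod 740)
195^2 ≡ 195^2 = 38025 ≡ 285 (mod 740)
195^4 ≡ 285^2 = 81225 ≡ 565 (mod 740)
195^8 ≡ 565^2 = 319225 ≡ 285 (mod 740)
195^13 = 195^8 × 195^4 × 195^1 ≡ 285 × 565 × 195 (mod 740).
Accumulate the product:
285 × 565 = 161025 ≡ 445
445 × 195 = 86775 ≡ 195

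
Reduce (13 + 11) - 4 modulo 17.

3

13 + 11 = 24 ≡ 7 (mod 17)
7 - 4 = 3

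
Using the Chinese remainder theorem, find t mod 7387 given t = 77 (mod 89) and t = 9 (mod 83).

89⁻¹ mod 83: 89*14 ≡ 1 (mod 83), so 89⁻¹ ≡ 14.
t = 77 + 89*((9 − 77)*14 mod 83) = 77 + 89*44 = 3993.
Check: 3993 mod 89 = 77, 3993 mod 83 = 9. ✓

3993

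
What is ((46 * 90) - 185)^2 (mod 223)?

136

46 * 90 = 4140 ≡ 126 (mod 223)
126 - 185 = -59 ≡ 164 (mod 223)
(164)^2 ≡ 136 (mod 223)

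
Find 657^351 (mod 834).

579

Using repeated squaring:
351 in binary is 101011111, i.e. 351 = 256 + 64 + 16 + 8 + 4 + 2 + 1.
657^1 ≡ 657 (mod 834)
657^2 ≡ 657^2 = 431649 ≡ 471 (mod 834)
657^4 ≡ 471^2 = 221841 ≡ 831 (mod 834)
657^8 ≡ 831^2 = 690561 ≡ 9 (mod 834)
657^16 ≡ 9^2 = 81 (mod 834)
657^32 ≡ 81^2 = 6561 ≡ 723 (mod 834)
657^64 ≡ 723^2 = 522729 ≡ 645 (mod 834)
657^128 ≡ 645^2 = 416025 ≡ 693 (mod 834)
657^256 ≡ 693^2 = 480249 ≡ 699 (mod 834)
657^351 = 657^256 * 657^64 * 657^16 * 657^8 * 657^4 * 657^2 * 657^1 ≡ 699 * 645 * 81 * 9 * 831 * 471 * 657 (mod 834).
Accumulate the product:
699 * 645 = 450855 ≡ 495
495 * 81 = 40095 ≡ 63
63 * 9 = 567
567 * 831 = 471177 ≡ 801
801 * 471 = 377271 ≡ 303
303 * 657 = 199071 ≡ 579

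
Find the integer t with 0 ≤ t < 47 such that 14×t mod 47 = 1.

Run the extended Euclidean algorithm:
47 = 3×14 + 5
14 = 2×5 + 4
5 = 1×4 + 1
4 = 4×1 + 0
gcd(14, 47) = 1, so the inverse exists.
Bézout: 1 = 3×47 − 10×14.
So 14⁻¹ ≡ −10 ≡ 37 (mod 47).

37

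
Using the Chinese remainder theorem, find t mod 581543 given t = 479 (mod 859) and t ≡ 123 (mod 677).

859⁻¹ mod 677: 859·93 ≡ 1 (mod 677), so 859⁻¹ ≡ 93.
t = 479 + 859·((123 − 479)·93 mod 677) = 479 + 859·65 = 56314.

56314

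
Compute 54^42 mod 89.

42 in binary is 101010, i.e. 42 = 32 + 8 + 2.
54^1 ≡ 54 (mod 89)
54^2 ≡ 54^2 = 2916 ≡ 68 (mod 89)
54^4 ≡ 68^2 = 4624 ≡ 85 (mod 89)
54^8 ≡ 85^2 = 7225 ≡ 16 (mod 89)
54^16 ≡ 16^2 = 256 ≡ 78 (mod 89)
54^32 ≡ 78^2 = 6084 ≡ 32 (mod 89)
54^42 = 54^32 × 54^8 × 54^2 ≡ 32 × 16 × 68 (mod 89).
Accumulate the product:
32 × 16 = 512 ≡ 67
67 × 68 = 4556 ≡ 17

17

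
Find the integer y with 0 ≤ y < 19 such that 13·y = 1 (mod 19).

19 = 1×13 + 6
13 = 2×6 + 1
6 = 6×1 + 0
gcd(13, 19) = 1, so the inverse exists.
Bézout: 1 = −2×19 + 3×13.
So 13⁻¹ ≡ 3 (mod 19).

3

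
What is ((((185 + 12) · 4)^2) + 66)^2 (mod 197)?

22

185 + 12 = 197 ≡ 0 (mod 197)
0 · 4 = 0
(0)^2 ≡ 0 (mod 197)
0 + 66 = 66
(66)^2 ≡ 22 (mod 197)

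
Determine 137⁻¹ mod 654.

Run the extended Euclidean algorithm:
654 = 4×137 + 106
137 = 1×106 + 31
106 = 3×31 + 13
31 = 2×13 + 5
13 = 2×5 + 3
5 = 1×3 + 2
3 = 1×2 + 1
2 = 2×1 + 0
gcd(137, 654) = 1, so the inverse exists.
Bézout: 1 = 53×654 − 253×137.
So 137⁻¹ ≡ −253 ≡ 401 (mod 654).

401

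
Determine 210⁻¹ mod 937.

879

By the extended Euclidean algorithm:
937 = 4×210 + 97
210 = 2×97 + 16
97 = 6×16 + 1
16 = 16×1 + 0
gcd(210, 937) = 1, so the inverse exists.
Bézout: 1 = 13×937 − 58×210.
So 210⁻¹ ≡ −58 ≡ 879 (mod 937).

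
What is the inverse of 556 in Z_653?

276

By the extended Euclidean algorithm:
653 = 1·556 + 97
556 = 5·97 + 71
97 = 1·71 + 26
71 = 2·26 + 19
26 = 1·19 + 7
19 = 2·7 + 5
7 = 1·5 + 2
5 = 2·2 + 1
2 = 2·1 + 0
gcd(556, 653) = 1, so the inverse exists.
Back-substitute for 1:
1 = 1·5 − 2·2
  = −2·7 + 3·5
  = 3·19 − 8·7
  = −8·26 + 11·19
  = 11·71 − 30·26
  = −30·97 + 41·71
  = 41·556 − 235·97
  = −235·653 + 276·556
So 556⁻¹ ≡ 276 (mod 653).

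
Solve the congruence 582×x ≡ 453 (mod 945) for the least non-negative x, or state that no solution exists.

194

gcd(582, 945) = 3, and 3 | 453, so solutions exist.
Divide through by 3: 194×x ≡ 151 (mod 315).
194⁻¹ ≡ 164 (mod 315).
x ≡ 164×151 ≡ 194 (mod 315).
The smallest non-negative solution is x = 194.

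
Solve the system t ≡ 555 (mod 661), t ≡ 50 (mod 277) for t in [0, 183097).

40215

661⁻¹ mod 277: 661×233 ≡ 1 (mod 277), so 661⁻¹ ≡ 233.
t = 555 + 661×((50 − 555)×233 mod 277) = 555 + 661×60 = 40215.
Check: 40215 mod 661 = 555, 40215 mod 277 = 50. ✓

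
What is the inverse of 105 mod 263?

263 = 2·105 + 53
105 = 1·53 + 52
53 = 1·52 + 1
52 = 52·1 + 0
gcd(105, 263) = 1, so the inverse exists.
Bézout: 1 = 2·263 − 5·105.
So 105⁻¹ ≡ −5 ≡ 258 (mod 263).

258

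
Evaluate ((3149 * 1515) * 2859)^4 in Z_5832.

3149 * 1515 = 4770735 ≡ 159 (mod 5832)
159 * 2859 = 454581 ≡ 5517 (mod 5832)
(5517)^4 ≡ 729 (mod 5832)

729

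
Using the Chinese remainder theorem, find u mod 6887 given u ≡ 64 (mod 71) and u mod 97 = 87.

5034

71⁻¹ mod 97: 71*41 ≡ 1 (mod 97), so 71⁻¹ ≡ 41.
u = 64 + 71*((87 − 64)*41 mod 97) = 64 + 71*70 = 5034.
Check: 5034 mod 71 = 64, 5034 mod 97 = 87. ✓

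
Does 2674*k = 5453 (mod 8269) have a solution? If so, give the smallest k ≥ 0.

gcd(2674, 8269) = 1, so a unique solution mod 8269 exists.
2674⁻¹ ≡ 7499 (mod 8269).
k ≡ 7499*5453 ≡ 1842 (mod 8269).

1842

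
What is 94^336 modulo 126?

64

Using repeated squaring:
336 in binary is 101010000, i.e. 336 = 256 + 64 + 16.
94^1 ≡ 94 (mod 126)
94^2 ≡ 94^2 = 8836 ≡ 16 (mod 126)
94^4 ≡ 16^2 = 256 ≡ 4 (mod 126)
94^8 ≡ 4^2 = 16 (mod 126)
94^16 ≡ 16^2 = 256 ≡ 4 (mod 126)
94^32 ≡ 4^2 = 16 (mod 126)
94^64 ≡ 16^2 = 256 ≡ 4 (mod 126)
94^128 ≡ 4^2 = 16 (mod 126)
94^256 ≡ 16^2 = 256 ≡ 4 (mod 126)
94^336 = 94^256 · 94^64 · 94^16 ≡ 4 · 4 · 4 (mod 126).
Accumulate the product:
4 · 4 = 16
16 · 4 = 64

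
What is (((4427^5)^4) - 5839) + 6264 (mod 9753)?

(4427)^5 ≡ 2504 (mod 9753)
(2504)^4 ≡ 6655 (mod 9753)
6655 - 5839 = 816
816 + 6264 = 7080

7080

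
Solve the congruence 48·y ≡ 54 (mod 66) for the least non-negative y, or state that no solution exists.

gcd(48, 66) = 6, and 6 | 54, so solutions exist.
Divide through by 6: 8·y ≡ 9 mod 11.
8⁻¹ ≡ 7 (mod 11).
y ≡ 7·9 ≡ 8 (mod 11).
The smallest non-negative solution is y = 8.

8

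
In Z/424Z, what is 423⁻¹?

423

Apply the Euclidean algorithm and back-substitute:
424 = 1*423 + 1
423 = 423*1 + 0
gcd(423, 424) = 1, so the inverse exists.
Bézout: 1 = 1*424 − 1*423.
So 423⁻¹ ≡ −1 ≡ 423 (mod 424).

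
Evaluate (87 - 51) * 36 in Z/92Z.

8

87 - 51 = 36
36 * 36 = 1296 ≡ 8 (mod 92)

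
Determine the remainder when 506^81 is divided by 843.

81 in binary is 1010001, i.e. 81 = 64 + 16 + 1.
506^1 ≡ 506 (mod 843)
506^2 ≡ 506^2 = 256036 ≡ 607 (mod 843)
506^4 ≡ 607^2 = 368449 ≡ 58 (mod 843)
506^8 ≡ 58^2 = 3364 ≡ 835 (mod 843)
506^16 ≡ 835^2 = 697225 ≡ 64 (mod 843)
506^32 ≡ 64^2 = 4096 ≡ 724 (mod 843)
506^64 ≡ 724^2 = 524176 ≡ 673 (mod 843)
506^81 = 506^64 · 506^16 · 506^1 ≡ 673 · 64 · 506 (mod 843).
Accumulate the product:
673 · 64 = 43072 ≡ 79
79 · 506 = 39974 ≡ 353

353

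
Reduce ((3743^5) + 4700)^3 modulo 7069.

2714

(3743)^5 ≡ 460 (mod 7069)
460 + 4700 = 5160
(5160)^3 ≡ 2714 (mod 7069)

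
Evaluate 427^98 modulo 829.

Compute successive squares:
98 in binary is 1100010, i.e. 98 = 64 + 32 + 2.
427^1 ≡ 427 (mod 829)
427^2 ≡ 427^2 = 182329 ≡ 778 (mod 829)
427^4 ≡ 778^2 = 605284 ≡ 114 (mod 829)
427^8 ≡ 114^2 = 12996 ≡ 561 (mod 829)
427^16 ≡ 561^2 = 314721 ≡ 530 (mod 829)
427^32 ≡ 530^2 = 280900 ≡ 698 (mod 829)
427^64 ≡ 698^2 = 487204 ≡ 581 (mod 829)
427^98 = 427^64 · 427^32 · 427^2 ≡ 581 · 698 · 778 (mod 829).
Accumulate the product:
581 · 698 = 405538 ≡ 157
157 · 778 = 122146 ≡ 283

283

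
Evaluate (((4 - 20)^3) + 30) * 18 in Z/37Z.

35

4 - 20 = -16 ≡ 21 (mod 37)
(21)^3 ≡ 11 (mod 37)
11 + 30 = 41 ≡ 4 (mod 37)
4 * 18 = 72 ≡ 35 (mod 37)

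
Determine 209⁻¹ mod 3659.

Run the extended Euclidean algorithm:
3659 = 17×209 + 106
209 = 1×106 + 103
106 = 1×103 + 3
103 = 34×3 + 1
3 = 3×1 + 0
gcd(209, 3659) = 1, so the inverse exists.
Back-substitute for 1:
1 = 1×103 − 34×3
  = −34×106 + 35×103
  = 35×209 − 69×106
  = −69×3659 + 1208×209
So 209⁻¹ ≡ 1208 (mod 3659).

1208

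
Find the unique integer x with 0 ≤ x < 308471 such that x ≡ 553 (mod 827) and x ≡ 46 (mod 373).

827⁻¹ mod 373: 827*175 ≡ 1 (mod 373), so 827⁻¹ ≡ 175.
x = 553 + 827*((46 − 553)*175 mod 373) = 553 + 827*49 = 41076.

41076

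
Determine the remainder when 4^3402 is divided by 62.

3402 in binary is 110101001010, i.e. 3402 = 2048 + 1024 + 256 + 64 + 8 + 2.
4^1 ≡ 4 (mod 62)
4^2 ≡ 4^2 = 16 (mod 62)
4^4 ≡ 16^2 = 256 ≡ 8 (mod 62)
4^8 ≡ 8^2 = 64 ≡ 2 (mod 62)
4^16 ≡ 2^2 = 4 (mod 62)
4^32 ≡ 4^2 = 16 (mod 62)
4^64 ≡ 16^2 = 256 ≡ 8 (mod 62)
4^128 ≡ 8^2 = 64 ≡ 2 (mod 62)
4^256 ≡ 2^2 = 4 (mod 62)
4^512 ≡ 4^2 = 16 (mod 62)
4^1024 ≡ 16^2 = 256 ≡ 8 (mod 62)
4^2048 ≡ 8^2 = 64 ≡ 2 (mod 62)
4^3402 = 4^2048 × 4^1024 × 4^256 × 4^64 × 4^8 × 4^2 ≡ 2 × 8 × 4 × 8 × 2 × 16 (mod 62).
Accumulate the product:
2 × 8 = 16
16 × 4 = 64 ≡ 2
2 × 8 = 16
16 × 2 = 32
32 × 16 = 512 ≡ 16

16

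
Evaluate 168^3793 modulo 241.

Compute successive squares:
3793 in binary is 111011010001, i.e. 3793 = 2048 + 1024 + 512 + 128 + 64 + 16 + 1.
168^1 ≡ 168 (mod 241)
168^2 ≡ 168^2 = 28224 ≡ 27 (mod 241)
168^4 ≡ 27^2 = 729 ≡ 6 (mod 241)
168^8 ≡ 6^2 = 36 (mod 241)
168^16 ≡ 36^2 = 1296 ≡ 91 (mod 241)
168^32 ≡ 91^2 = 8281 ≡ 87 (mod 241)
168^64 ≡ 87^2 = 7569 ≡ 98 (mod 241)
168^128 ≡ 98^2 = 9604 ≡ 205 (mod 241)
168^256 ≡ 205^2 = 42025 ≡ 91 (mod 241)
168^512 ≡ 91^2 = 8281 ≡ 87 (mod 241)
168^1024 ≡ 87^2 = 7569 ≡ 98 (mod 241)
168^2048 ≡ 98^2 = 9604 ≡ 205 (mod 241)
168^3793 = 168^2048 * 168^1024 * 168^512 * 168^128 * 168^64 * 168^16 * 168^1 ≡ 205 * 98 * 87 * 205 * 98 * 91 * 168 (mod 241).
Accumulate the product:
205 * 98 = 20090 ≡ 87
87 * 87 = 7569 ≡ 98
98 * 205 = 20090 ≡ 87
87 * 98 = 8526 ≡ 91
91 * 91 = 8281 ≡ 87
87 * 168 = 14616 ≡ 156

156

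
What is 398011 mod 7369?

85

398011 = 54*7369 + 85, so 398011 ≡ 85 (mod 7369).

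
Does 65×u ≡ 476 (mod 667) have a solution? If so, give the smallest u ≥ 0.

gcd(65, 667) = 1, so a unique solution mod 667 exists.
65⁻¹ ≡ 431 (mod 667).
u ≡ 431×476 ≡ 387 (mod 667).

387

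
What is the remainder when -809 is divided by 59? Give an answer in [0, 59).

17

-809 = -14·59 + 17, so -809 ≡ 17 (mod 59).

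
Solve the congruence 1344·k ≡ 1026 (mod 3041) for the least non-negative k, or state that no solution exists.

2458

gcd(1344, 3041) = 1, so a unique solution mod 3041 exists.
1344⁻¹ ≡ 939 (mod 3041).
k ≡ 939·1026 ≡ 2458 (mod 3041).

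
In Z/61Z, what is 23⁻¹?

8

61 = 2·23 + 15
23 = 1·15 + 8
15 = 1·8 + 7
8 = 1·7 + 1
7 = 7·1 + 0
gcd(23, 61) = 1, so the inverse exists.
Back-substitute for 1:
1 = 1·8 − 1·7
  = −1·15 + 2·8
  = 2·23 − 3·15
  = −3·61 + 8·23
So 23⁻¹ ≡ 8 (mod 61).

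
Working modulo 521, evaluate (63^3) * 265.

(63)^3 ≡ 488 (mod 521)
488 * 265 = 129320 ≡ 112 (mod 521)

112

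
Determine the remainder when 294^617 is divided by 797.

35

617 in binary is 1001101001, i.e. 617 = 512 + 64 + 32 + 8 + 1.
294^1 ≡ 294 (mod 797)
294^2 ≡ 294^2 = 86436 ≡ 360 (mod 797)
294^4 ≡ 360^2 = 129600 ≡ 486 (mod 797)
294^8 ≡ 486^2 = 236196 ≡ 284 (mod 797)
294^16 ≡ 284^2 = 80656 ≡ 159 (mod 797)
294^32 ≡ 159^2 = 25281 ≡ 574 (mod 797)
294^64 ≡ 574^2 = 329476 ≡ 315 (mod 797)
294^128 ≡ 315^2 = 99225 ≡ 397 (mod 797)
294^256 ≡ 397^2 = 157609 ≡ 600 (mod 797)
294^512 ≡ 600^2 = 360000 ≡ 553 (mod 797)
294^617 = 294^512 * 294^64 * 294^32 * 294^8 * 294^1 ≡ 553 * 315 * 574 * 284 * 294 (mod 797).
Accumulate the product:
553 * 315 = 174195 ≡ 449
449 * 574 = 257726 ≡ 295
295 * 284 = 83780 ≡ 95
95 * 294 = 27930 ≡ 35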